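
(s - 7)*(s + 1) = s^2 - 6*s - 7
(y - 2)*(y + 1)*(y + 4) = y^3 + 3*y^2 - 6*y - 8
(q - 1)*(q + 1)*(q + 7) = q^3 + 7*q^2 - q - 7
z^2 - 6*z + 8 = (z - 4)*(z - 2)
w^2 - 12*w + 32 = (w - 8)*(w - 4)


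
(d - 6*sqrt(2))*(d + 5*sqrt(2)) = d^2 - sqrt(2)*d - 60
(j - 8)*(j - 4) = j^2 - 12*j + 32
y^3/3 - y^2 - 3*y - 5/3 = (y/3 + 1/3)*(y - 5)*(y + 1)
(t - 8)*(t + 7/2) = t^2 - 9*t/2 - 28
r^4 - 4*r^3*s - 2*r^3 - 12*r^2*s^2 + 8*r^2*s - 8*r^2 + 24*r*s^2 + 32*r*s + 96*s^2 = (r - 4)*(r + 2)*(r - 6*s)*(r + 2*s)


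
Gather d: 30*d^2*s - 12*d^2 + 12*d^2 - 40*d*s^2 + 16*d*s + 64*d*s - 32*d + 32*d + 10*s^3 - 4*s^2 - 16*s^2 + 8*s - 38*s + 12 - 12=30*d^2*s + d*(-40*s^2 + 80*s) + 10*s^3 - 20*s^2 - 30*s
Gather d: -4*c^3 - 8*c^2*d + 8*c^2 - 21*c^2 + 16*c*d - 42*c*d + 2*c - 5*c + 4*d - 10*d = -4*c^3 - 13*c^2 - 3*c + d*(-8*c^2 - 26*c - 6)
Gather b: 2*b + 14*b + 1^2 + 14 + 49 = 16*b + 64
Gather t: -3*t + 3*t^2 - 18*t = 3*t^2 - 21*t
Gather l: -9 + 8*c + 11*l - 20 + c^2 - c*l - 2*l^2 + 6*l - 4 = c^2 + 8*c - 2*l^2 + l*(17 - c) - 33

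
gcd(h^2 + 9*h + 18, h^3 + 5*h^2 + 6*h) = h + 3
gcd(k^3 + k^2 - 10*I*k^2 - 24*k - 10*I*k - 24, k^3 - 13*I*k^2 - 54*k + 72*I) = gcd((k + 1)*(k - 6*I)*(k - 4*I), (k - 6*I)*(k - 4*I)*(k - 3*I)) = k^2 - 10*I*k - 24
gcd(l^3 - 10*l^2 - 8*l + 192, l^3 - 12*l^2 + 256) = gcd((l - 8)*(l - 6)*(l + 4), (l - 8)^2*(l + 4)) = l^2 - 4*l - 32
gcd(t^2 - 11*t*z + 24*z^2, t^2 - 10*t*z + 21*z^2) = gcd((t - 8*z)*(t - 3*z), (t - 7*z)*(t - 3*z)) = -t + 3*z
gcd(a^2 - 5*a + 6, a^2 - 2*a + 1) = 1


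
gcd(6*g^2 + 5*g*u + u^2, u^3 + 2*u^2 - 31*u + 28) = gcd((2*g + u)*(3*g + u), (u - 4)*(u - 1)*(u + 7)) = 1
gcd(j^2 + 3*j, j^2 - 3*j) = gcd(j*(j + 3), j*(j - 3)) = j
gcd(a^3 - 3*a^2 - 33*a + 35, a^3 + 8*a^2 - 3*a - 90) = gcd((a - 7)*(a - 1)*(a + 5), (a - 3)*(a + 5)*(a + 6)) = a + 5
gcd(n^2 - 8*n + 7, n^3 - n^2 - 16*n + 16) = n - 1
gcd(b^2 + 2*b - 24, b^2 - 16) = b - 4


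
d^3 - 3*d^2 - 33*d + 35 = (d - 7)*(d - 1)*(d + 5)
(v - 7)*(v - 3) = v^2 - 10*v + 21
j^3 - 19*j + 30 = (j - 3)*(j - 2)*(j + 5)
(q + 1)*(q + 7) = q^2 + 8*q + 7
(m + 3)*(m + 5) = m^2 + 8*m + 15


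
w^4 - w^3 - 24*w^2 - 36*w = w*(w - 6)*(w + 2)*(w + 3)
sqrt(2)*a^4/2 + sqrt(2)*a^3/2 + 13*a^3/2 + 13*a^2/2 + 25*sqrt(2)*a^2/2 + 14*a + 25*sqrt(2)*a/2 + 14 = (a + sqrt(2))*(a + 2*sqrt(2))*(a + 7*sqrt(2)/2)*(sqrt(2)*a/2 + sqrt(2)/2)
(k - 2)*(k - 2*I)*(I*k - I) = I*k^3 + 2*k^2 - 3*I*k^2 - 6*k + 2*I*k + 4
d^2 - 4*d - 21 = (d - 7)*(d + 3)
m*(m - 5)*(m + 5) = m^3 - 25*m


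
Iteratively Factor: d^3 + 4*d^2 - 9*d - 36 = (d - 3)*(d^2 + 7*d + 12) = (d - 3)*(d + 4)*(d + 3)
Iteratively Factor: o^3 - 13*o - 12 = (o + 3)*(o^2 - 3*o - 4) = (o - 4)*(o + 3)*(o + 1)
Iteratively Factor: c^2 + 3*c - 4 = (c - 1)*(c + 4)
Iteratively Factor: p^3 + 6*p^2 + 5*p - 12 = (p + 3)*(p^2 + 3*p - 4) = (p - 1)*(p + 3)*(p + 4)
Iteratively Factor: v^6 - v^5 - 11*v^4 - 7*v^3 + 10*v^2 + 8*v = (v + 1)*(v^5 - 2*v^4 - 9*v^3 + 2*v^2 + 8*v) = (v + 1)^2*(v^4 - 3*v^3 - 6*v^2 + 8*v) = v*(v + 1)^2*(v^3 - 3*v^2 - 6*v + 8) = v*(v - 4)*(v + 1)^2*(v^2 + v - 2) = v*(v - 4)*(v - 1)*(v + 1)^2*(v + 2)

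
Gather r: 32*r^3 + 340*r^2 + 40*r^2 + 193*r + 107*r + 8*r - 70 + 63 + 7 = 32*r^3 + 380*r^2 + 308*r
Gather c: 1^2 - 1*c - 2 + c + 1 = 0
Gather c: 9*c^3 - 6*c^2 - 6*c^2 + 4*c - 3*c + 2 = 9*c^3 - 12*c^2 + c + 2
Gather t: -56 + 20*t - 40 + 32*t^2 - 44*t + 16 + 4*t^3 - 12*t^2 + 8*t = 4*t^3 + 20*t^2 - 16*t - 80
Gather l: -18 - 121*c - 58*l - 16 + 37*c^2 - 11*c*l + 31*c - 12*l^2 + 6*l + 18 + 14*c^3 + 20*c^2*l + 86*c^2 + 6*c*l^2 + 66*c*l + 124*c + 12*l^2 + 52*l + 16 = 14*c^3 + 123*c^2 + 6*c*l^2 + 34*c + l*(20*c^2 + 55*c)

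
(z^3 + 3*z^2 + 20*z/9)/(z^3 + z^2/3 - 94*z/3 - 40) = z*(3*z + 5)/(3*(z^2 - z - 30))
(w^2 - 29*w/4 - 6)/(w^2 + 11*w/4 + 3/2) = (w - 8)/(w + 2)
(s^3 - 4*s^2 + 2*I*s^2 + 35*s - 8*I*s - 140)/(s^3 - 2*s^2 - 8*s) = (s^2 + 2*I*s + 35)/(s*(s + 2))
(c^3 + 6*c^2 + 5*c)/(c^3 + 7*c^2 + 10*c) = (c + 1)/(c + 2)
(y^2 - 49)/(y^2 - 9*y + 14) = (y + 7)/(y - 2)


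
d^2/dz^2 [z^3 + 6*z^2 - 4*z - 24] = 6*z + 12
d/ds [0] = 0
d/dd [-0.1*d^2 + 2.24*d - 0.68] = 2.24 - 0.2*d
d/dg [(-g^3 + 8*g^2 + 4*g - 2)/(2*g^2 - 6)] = (-g^4 + 5*g^2 - 44*g - 12)/(2*(g^4 - 6*g^2 + 9))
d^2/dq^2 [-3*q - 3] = 0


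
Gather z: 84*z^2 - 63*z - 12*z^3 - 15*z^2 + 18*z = -12*z^3 + 69*z^2 - 45*z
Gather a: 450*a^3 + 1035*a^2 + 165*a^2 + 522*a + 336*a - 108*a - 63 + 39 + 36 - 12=450*a^3 + 1200*a^2 + 750*a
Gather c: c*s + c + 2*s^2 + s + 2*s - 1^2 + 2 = c*(s + 1) + 2*s^2 + 3*s + 1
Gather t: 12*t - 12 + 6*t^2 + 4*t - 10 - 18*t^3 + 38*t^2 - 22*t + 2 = -18*t^3 + 44*t^2 - 6*t - 20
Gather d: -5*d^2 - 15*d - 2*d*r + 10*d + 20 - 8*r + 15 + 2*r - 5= -5*d^2 + d*(-2*r - 5) - 6*r + 30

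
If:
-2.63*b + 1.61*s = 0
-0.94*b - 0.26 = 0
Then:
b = -0.28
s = -0.45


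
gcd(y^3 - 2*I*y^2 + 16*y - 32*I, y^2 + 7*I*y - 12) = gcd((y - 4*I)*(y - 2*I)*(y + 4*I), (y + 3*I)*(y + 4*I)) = y + 4*I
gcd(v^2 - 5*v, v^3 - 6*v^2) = v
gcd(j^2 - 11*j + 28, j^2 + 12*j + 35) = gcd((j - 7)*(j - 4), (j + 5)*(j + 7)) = 1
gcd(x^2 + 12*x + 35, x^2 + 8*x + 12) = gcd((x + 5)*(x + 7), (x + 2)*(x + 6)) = 1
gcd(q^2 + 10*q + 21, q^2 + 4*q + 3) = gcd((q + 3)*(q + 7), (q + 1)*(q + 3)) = q + 3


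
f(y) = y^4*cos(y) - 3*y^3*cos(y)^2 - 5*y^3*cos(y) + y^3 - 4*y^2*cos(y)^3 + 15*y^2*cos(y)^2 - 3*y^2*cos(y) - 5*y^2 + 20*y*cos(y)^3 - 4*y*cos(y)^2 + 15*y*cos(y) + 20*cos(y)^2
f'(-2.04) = -70.36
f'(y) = -y^4*sin(y) + 6*y^3*sin(y)*cos(y) + 5*y^3*sin(y) + 4*y^3*cos(y) + 12*y^2*sin(y)*cos(y)^2 - 30*y^2*sin(y)*cos(y) + 3*y^2*sin(y) - 9*y^2*cos(y)^2 - 15*y^2*cos(y) + 3*y^2 - 60*y*sin(y)*cos(y)^2 + 8*y*sin(y)*cos(y) - 15*y*sin(y) - 8*y*cos(y)^3 + 30*y*cos(y)^2 - 6*y*cos(y) - 10*y - 40*sin(y)*cos(y) + 20*cos(y)^3 - 4*cos(y)^2 + 15*cos(y)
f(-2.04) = -7.80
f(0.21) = 25.39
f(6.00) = 101.61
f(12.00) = 8627.41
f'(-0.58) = 20.73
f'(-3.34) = 241.32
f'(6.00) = 154.38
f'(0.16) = 22.52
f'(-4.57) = -390.43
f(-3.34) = 89.57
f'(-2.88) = -106.18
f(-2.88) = 112.78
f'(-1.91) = -36.27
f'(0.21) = 18.72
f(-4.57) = -297.52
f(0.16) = 24.36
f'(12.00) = 6765.06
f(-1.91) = -14.68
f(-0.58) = 2.89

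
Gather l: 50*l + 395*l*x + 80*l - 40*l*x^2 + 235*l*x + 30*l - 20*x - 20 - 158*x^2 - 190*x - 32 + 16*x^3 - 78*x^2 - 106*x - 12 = l*(-40*x^2 + 630*x + 160) + 16*x^3 - 236*x^2 - 316*x - 64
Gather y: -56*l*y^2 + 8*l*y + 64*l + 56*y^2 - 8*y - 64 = 64*l + y^2*(56 - 56*l) + y*(8*l - 8) - 64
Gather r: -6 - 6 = -12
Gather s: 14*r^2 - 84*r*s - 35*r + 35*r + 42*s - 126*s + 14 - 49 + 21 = 14*r^2 + s*(-84*r - 84) - 14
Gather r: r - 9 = r - 9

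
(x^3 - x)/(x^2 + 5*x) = (x^2 - 1)/(x + 5)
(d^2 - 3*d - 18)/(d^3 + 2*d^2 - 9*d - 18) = (d - 6)/(d^2 - d - 6)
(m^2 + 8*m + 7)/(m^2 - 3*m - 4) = (m + 7)/(m - 4)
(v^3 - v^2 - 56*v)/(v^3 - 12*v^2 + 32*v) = (v + 7)/(v - 4)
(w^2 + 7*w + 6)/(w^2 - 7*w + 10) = (w^2 + 7*w + 6)/(w^2 - 7*w + 10)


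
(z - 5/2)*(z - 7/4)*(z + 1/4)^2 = z^4 - 15*z^3/4 + 37*z^2/16 + 123*z/64 + 35/128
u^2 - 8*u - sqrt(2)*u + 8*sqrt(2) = (u - 8)*(u - sqrt(2))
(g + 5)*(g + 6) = g^2 + 11*g + 30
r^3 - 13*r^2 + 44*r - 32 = (r - 8)*(r - 4)*(r - 1)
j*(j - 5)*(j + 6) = j^3 + j^2 - 30*j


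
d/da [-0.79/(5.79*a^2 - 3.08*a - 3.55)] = (9.1482*a - 2.4332)/(-5.79*a^2 + 3.08*a + 3.55)^2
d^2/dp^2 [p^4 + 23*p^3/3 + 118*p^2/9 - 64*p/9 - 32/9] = 12*p^2 + 46*p + 236/9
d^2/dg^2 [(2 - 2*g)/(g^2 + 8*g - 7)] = 4*(-4*(g - 1)*(g + 4)^2 + (3*g + 7)*(g^2 + 8*g - 7))/(g^2 + 8*g - 7)^3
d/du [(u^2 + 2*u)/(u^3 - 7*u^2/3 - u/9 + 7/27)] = 27*(-27*u^4 - 108*u^3 + 123*u^2 + 14*u + 14)/(729*u^6 - 3402*u^5 + 3807*u^4 + 756*u^3 - 873*u^2 - 42*u + 49)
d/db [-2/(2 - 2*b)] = -1/(b - 1)^2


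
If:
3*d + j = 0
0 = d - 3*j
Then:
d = 0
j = 0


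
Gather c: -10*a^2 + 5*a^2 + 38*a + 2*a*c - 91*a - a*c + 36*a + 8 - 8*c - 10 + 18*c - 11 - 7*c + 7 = -5*a^2 - 17*a + c*(a + 3) - 6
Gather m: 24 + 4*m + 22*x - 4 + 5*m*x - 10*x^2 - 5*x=m*(5*x + 4) - 10*x^2 + 17*x + 20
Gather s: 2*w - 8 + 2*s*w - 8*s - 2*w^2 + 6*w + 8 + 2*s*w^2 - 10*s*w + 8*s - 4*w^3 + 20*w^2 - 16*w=s*(2*w^2 - 8*w) - 4*w^3 + 18*w^2 - 8*w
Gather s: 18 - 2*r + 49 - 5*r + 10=77 - 7*r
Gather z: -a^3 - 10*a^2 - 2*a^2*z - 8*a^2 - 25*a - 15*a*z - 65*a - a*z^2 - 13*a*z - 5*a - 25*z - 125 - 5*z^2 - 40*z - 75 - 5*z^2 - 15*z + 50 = -a^3 - 18*a^2 - 95*a + z^2*(-a - 10) + z*(-2*a^2 - 28*a - 80) - 150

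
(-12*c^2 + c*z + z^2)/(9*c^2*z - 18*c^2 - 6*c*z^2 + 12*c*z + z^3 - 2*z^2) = (4*c + z)/(-3*c*z + 6*c + z^2 - 2*z)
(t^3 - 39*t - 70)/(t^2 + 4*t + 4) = (t^2 - 2*t - 35)/(t + 2)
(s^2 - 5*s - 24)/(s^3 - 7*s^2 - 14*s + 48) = 1/(s - 2)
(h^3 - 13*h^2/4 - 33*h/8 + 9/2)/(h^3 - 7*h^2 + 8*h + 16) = (8*h^2 + 6*h - 9)/(8*(h^2 - 3*h - 4))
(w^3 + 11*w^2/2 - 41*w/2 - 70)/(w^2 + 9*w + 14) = (w^2 - 3*w/2 - 10)/(w + 2)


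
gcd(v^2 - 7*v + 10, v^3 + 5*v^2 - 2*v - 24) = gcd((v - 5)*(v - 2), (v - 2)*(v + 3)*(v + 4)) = v - 2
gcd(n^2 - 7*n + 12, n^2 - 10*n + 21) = n - 3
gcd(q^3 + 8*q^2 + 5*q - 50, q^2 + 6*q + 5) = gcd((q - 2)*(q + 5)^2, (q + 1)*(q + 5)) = q + 5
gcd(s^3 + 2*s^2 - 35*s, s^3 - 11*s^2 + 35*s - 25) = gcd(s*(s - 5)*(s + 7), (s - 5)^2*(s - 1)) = s - 5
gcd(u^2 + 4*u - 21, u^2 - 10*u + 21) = u - 3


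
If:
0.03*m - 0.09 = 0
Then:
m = 3.00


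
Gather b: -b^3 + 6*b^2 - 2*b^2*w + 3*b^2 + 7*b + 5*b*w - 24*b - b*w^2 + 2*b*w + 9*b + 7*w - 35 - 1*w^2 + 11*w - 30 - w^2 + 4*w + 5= -b^3 + b^2*(9 - 2*w) + b*(-w^2 + 7*w - 8) - 2*w^2 + 22*w - 60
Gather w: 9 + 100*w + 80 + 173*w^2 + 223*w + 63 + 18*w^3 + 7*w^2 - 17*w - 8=18*w^3 + 180*w^2 + 306*w + 144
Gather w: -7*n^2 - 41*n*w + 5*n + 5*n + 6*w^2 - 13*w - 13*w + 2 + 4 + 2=-7*n^2 + 10*n + 6*w^2 + w*(-41*n - 26) + 8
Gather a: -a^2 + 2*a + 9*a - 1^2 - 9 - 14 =-a^2 + 11*a - 24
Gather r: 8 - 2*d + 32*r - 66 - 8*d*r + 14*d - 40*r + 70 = 12*d + r*(-8*d - 8) + 12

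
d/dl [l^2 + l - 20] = 2*l + 1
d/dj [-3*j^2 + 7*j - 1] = 7 - 6*j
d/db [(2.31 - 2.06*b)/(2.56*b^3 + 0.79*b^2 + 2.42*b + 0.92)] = (10.5472*b^3 - 16.1134*b^2 - 3.6498*b - 7.4854)/(6.5536*b^6 + 4.0448*b^5 + 13.0145*b^4 + 8.534*b^3 + 7.31*b^2 + 4.4528*b + 0.8464)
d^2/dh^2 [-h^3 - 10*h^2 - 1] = -6*h - 20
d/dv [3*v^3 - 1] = 9*v^2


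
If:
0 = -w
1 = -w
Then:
No Solution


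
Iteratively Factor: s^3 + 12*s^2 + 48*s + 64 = (s + 4)*(s^2 + 8*s + 16) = (s + 4)^2*(s + 4)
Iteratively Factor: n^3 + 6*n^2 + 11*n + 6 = (n + 3)*(n^2 + 3*n + 2) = (n + 2)*(n + 3)*(n + 1)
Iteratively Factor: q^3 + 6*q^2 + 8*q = (q + 2)*(q^2 + 4*q) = q*(q + 2)*(q + 4)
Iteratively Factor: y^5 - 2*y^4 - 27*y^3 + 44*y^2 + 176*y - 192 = (y - 1)*(y^4 - y^3 - 28*y^2 + 16*y + 192) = (y - 4)*(y - 1)*(y^3 + 3*y^2 - 16*y - 48) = (y - 4)*(y - 1)*(y + 3)*(y^2 - 16) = (y - 4)^2*(y - 1)*(y + 3)*(y + 4)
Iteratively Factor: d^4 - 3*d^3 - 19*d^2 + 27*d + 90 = (d + 3)*(d^3 - 6*d^2 - d + 30) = (d - 5)*(d + 3)*(d^2 - d - 6) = (d - 5)*(d - 3)*(d + 3)*(d + 2)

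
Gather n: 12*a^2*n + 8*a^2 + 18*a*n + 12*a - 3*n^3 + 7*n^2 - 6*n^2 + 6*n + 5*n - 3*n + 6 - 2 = 8*a^2 + 12*a - 3*n^3 + n^2 + n*(12*a^2 + 18*a + 8) + 4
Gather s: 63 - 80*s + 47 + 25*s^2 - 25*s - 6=25*s^2 - 105*s + 104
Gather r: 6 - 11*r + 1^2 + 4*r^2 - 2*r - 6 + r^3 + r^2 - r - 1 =r^3 + 5*r^2 - 14*r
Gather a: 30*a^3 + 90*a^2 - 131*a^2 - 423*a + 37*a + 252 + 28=30*a^3 - 41*a^2 - 386*a + 280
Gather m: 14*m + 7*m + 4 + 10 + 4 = 21*m + 18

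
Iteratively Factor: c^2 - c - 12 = (c - 4)*(c + 3)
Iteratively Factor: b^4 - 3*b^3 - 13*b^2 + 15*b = (b + 3)*(b^3 - 6*b^2 + 5*b) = (b - 1)*(b + 3)*(b^2 - 5*b) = (b - 5)*(b - 1)*(b + 3)*(b)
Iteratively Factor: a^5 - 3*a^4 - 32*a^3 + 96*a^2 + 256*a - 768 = (a + 4)*(a^4 - 7*a^3 - 4*a^2 + 112*a - 192) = (a - 4)*(a + 4)*(a^3 - 3*a^2 - 16*a + 48) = (a - 4)*(a - 3)*(a + 4)*(a^2 - 16) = (a - 4)*(a - 3)*(a + 4)^2*(a - 4)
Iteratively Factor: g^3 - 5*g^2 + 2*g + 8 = (g + 1)*(g^2 - 6*g + 8) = (g - 4)*(g + 1)*(g - 2)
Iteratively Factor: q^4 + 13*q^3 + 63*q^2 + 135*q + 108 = (q + 3)*(q^3 + 10*q^2 + 33*q + 36) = (q + 3)*(q + 4)*(q^2 + 6*q + 9) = (q + 3)^2*(q + 4)*(q + 3)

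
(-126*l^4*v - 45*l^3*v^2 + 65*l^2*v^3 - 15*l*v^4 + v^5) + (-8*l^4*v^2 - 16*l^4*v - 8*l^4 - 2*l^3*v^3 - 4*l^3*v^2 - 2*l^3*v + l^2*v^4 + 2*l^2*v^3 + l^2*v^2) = -8*l^4*v^2 - 142*l^4*v - 8*l^4 - 2*l^3*v^3 - 49*l^3*v^2 - 2*l^3*v + l^2*v^4 + 67*l^2*v^3 + l^2*v^2 - 15*l*v^4 + v^5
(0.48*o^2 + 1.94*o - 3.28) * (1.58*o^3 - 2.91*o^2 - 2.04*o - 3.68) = 0.7584*o^5 + 1.6684*o^4 - 11.807*o^3 + 3.8208*o^2 - 0.448*o + 12.0704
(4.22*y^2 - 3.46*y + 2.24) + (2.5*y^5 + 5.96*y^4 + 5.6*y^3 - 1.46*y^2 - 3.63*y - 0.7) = 2.5*y^5 + 5.96*y^4 + 5.6*y^3 + 2.76*y^2 - 7.09*y + 1.54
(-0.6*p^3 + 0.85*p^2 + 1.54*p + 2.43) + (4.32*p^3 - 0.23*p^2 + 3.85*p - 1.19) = 3.72*p^3 + 0.62*p^2 + 5.39*p + 1.24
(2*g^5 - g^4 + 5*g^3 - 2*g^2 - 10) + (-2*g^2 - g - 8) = 2*g^5 - g^4 + 5*g^3 - 4*g^2 - g - 18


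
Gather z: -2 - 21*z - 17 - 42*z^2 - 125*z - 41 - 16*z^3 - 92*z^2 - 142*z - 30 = -16*z^3 - 134*z^2 - 288*z - 90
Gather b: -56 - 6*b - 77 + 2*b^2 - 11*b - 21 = 2*b^2 - 17*b - 154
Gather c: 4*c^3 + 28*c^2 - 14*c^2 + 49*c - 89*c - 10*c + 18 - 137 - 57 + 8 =4*c^3 + 14*c^2 - 50*c - 168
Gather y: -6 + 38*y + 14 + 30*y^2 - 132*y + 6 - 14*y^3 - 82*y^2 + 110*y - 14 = -14*y^3 - 52*y^2 + 16*y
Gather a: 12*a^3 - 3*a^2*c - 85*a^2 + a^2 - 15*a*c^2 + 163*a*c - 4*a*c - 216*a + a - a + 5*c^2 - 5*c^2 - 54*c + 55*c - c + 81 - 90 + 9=12*a^3 + a^2*(-3*c - 84) + a*(-15*c^2 + 159*c - 216)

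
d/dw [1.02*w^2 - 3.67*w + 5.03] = 2.04*w - 3.67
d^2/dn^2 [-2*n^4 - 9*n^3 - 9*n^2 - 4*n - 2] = -24*n^2 - 54*n - 18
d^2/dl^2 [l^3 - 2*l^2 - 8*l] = 6*l - 4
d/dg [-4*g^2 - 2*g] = -8*g - 2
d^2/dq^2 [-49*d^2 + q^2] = 2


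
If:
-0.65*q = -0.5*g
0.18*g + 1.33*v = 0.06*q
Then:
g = -9.9367816091954*v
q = -7.64367816091954*v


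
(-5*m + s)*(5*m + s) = -25*m^2 + s^2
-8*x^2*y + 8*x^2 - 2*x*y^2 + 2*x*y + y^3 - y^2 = (-4*x + y)*(2*x + y)*(y - 1)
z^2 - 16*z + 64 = (z - 8)^2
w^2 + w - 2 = (w - 1)*(w + 2)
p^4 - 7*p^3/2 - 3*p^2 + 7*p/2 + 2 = (p - 4)*(p - 1)*(p + 1/2)*(p + 1)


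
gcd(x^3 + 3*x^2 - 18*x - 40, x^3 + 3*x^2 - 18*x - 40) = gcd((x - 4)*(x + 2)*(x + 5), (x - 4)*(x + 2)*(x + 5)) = x^3 + 3*x^2 - 18*x - 40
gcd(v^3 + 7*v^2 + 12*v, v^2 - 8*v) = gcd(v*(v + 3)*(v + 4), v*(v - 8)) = v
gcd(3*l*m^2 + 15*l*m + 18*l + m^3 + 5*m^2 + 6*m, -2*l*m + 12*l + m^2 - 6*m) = 1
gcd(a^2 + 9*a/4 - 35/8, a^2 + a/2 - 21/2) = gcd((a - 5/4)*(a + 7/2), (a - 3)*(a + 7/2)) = a + 7/2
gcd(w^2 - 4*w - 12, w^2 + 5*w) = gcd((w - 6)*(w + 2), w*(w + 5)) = 1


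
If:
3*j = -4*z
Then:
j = -4*z/3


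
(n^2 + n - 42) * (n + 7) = n^3 + 8*n^2 - 35*n - 294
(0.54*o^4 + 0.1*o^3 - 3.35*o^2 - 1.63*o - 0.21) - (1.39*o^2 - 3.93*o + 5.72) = 0.54*o^4 + 0.1*o^3 - 4.74*o^2 + 2.3*o - 5.93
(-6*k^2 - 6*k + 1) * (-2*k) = 12*k^3 + 12*k^2 - 2*k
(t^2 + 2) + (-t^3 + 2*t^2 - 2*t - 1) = -t^3 + 3*t^2 - 2*t + 1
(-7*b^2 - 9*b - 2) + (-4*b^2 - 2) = -11*b^2 - 9*b - 4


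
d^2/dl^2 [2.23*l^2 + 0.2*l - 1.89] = 4.46000000000000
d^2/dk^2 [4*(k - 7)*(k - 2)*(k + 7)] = 24*k - 16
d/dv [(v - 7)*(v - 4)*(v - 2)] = 3*v^2 - 26*v + 50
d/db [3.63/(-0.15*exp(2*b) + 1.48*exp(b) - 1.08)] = (1.089*exp(b) - 5.3724)*exp(b)/(0.15*exp(2*b) - 1.48*exp(b) + 1.08)^2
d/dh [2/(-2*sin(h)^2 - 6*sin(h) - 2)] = (2*sin(h) + 3)*cos(h)/(sin(h)^2 + 3*sin(h) + 1)^2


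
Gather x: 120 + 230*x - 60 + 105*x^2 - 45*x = 105*x^2 + 185*x + 60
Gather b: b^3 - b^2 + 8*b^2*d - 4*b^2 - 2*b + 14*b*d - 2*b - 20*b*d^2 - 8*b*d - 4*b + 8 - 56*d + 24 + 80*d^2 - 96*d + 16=b^3 + b^2*(8*d - 5) + b*(-20*d^2 + 6*d - 8) + 80*d^2 - 152*d + 48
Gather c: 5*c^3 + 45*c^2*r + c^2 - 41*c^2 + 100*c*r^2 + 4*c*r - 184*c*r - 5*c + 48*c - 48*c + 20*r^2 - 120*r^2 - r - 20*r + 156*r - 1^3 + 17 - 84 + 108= 5*c^3 + c^2*(45*r - 40) + c*(100*r^2 - 180*r - 5) - 100*r^2 + 135*r + 40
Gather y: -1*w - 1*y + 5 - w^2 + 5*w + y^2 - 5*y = -w^2 + 4*w + y^2 - 6*y + 5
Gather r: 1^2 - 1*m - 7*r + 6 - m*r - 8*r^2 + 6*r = -m - 8*r^2 + r*(-m - 1) + 7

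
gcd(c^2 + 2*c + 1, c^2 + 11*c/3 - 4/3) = 1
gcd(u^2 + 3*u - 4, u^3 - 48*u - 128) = u + 4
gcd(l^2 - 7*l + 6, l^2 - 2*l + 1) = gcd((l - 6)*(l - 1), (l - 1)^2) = l - 1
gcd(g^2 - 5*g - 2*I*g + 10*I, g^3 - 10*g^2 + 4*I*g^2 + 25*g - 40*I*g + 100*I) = g - 5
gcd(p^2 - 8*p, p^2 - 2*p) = p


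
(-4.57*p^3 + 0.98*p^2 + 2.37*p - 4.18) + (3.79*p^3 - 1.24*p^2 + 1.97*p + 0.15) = -0.78*p^3 - 0.26*p^2 + 4.34*p - 4.03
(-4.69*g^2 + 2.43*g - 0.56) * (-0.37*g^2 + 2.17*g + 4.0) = 1.7353*g^4 - 11.0764*g^3 - 13.2797*g^2 + 8.5048*g - 2.24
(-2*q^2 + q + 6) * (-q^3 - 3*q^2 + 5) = 2*q^5 + 5*q^4 - 9*q^3 - 28*q^2 + 5*q + 30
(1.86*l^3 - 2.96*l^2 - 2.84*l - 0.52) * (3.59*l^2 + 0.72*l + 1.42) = 6.6774*l^5 - 9.2872*l^4 - 9.6856*l^3 - 8.1148*l^2 - 4.4072*l - 0.7384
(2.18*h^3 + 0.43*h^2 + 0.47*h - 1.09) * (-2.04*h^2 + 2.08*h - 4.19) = -4.4472*h^5 + 3.6572*h^4 - 9.1986*h^3 + 1.3995*h^2 - 4.2365*h + 4.5671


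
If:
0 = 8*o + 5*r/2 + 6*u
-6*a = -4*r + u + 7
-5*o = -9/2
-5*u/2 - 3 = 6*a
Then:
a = 145/486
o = 9/10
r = 232/135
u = -776/405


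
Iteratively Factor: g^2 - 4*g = (g)*(g - 4)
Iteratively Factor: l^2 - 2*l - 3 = (l + 1)*(l - 3)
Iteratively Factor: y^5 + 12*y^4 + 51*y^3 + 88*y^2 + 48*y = (y + 4)*(y^4 + 8*y^3 + 19*y^2 + 12*y) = (y + 1)*(y + 4)*(y^3 + 7*y^2 + 12*y) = y*(y + 1)*(y + 4)*(y^2 + 7*y + 12) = y*(y + 1)*(y + 3)*(y + 4)*(y + 4)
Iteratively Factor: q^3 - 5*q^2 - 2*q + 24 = (q - 4)*(q^2 - q - 6) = (q - 4)*(q - 3)*(q + 2)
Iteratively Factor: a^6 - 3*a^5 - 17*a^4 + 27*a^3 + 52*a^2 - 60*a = (a + 3)*(a^5 - 6*a^4 + a^3 + 24*a^2 - 20*a) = (a - 1)*(a + 3)*(a^4 - 5*a^3 - 4*a^2 + 20*a) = (a - 5)*(a - 1)*(a + 3)*(a^3 - 4*a) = (a - 5)*(a - 2)*(a - 1)*(a + 3)*(a^2 + 2*a) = (a - 5)*(a - 2)*(a - 1)*(a + 2)*(a + 3)*(a)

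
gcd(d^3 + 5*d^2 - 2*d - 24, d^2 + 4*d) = d + 4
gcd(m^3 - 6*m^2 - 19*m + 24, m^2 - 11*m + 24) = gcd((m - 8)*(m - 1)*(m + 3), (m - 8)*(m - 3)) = m - 8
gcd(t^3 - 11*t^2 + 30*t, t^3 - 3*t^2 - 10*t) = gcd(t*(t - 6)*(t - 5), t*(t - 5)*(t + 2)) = t^2 - 5*t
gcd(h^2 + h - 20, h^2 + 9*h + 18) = 1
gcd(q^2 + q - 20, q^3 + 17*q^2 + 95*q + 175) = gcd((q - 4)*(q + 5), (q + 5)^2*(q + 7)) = q + 5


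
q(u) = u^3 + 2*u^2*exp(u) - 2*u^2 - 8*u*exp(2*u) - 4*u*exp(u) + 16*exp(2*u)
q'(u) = 2*u^2*exp(u) + 3*u^2 - 16*u*exp(2*u) - 4*u + 24*exp(2*u) - 4*exp(u)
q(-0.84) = 4.29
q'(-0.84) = 11.34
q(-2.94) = -41.05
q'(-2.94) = 38.59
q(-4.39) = -122.45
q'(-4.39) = 75.82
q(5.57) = -1956426.80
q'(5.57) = -4469617.23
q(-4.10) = -101.70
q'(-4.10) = 67.35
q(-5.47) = -223.16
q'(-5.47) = 111.88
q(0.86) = 45.45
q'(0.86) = 50.01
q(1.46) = 72.16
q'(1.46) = 13.55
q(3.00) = -3097.92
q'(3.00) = -9386.09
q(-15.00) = -3825.00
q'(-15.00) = 735.00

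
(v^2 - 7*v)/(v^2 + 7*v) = (v - 7)/(v + 7)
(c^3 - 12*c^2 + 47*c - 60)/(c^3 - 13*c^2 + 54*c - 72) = (c - 5)/(c - 6)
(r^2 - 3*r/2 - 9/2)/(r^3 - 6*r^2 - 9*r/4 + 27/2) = 2*(r - 3)/(2*r^2 - 15*r + 18)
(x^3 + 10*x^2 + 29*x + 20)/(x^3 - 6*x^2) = (x^3 + 10*x^2 + 29*x + 20)/(x^2*(x - 6))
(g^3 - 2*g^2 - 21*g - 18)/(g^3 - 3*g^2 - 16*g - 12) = (g + 3)/(g + 2)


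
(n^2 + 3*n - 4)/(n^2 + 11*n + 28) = (n - 1)/(n + 7)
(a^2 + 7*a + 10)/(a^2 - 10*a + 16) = (a^2 + 7*a + 10)/(a^2 - 10*a + 16)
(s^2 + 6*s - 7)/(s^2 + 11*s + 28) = (s - 1)/(s + 4)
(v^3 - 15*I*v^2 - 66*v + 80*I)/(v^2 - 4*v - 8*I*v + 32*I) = (v^2 - 7*I*v - 10)/(v - 4)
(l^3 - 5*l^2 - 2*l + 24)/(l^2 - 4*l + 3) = (l^2 - 2*l - 8)/(l - 1)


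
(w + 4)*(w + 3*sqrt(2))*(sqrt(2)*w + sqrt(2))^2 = 2*w^4 + 6*sqrt(2)*w^3 + 12*w^3 + 18*w^2 + 36*sqrt(2)*w^2 + 8*w + 54*sqrt(2)*w + 24*sqrt(2)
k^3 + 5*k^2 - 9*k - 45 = (k - 3)*(k + 3)*(k + 5)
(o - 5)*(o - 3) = o^2 - 8*o + 15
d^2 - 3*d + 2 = (d - 2)*(d - 1)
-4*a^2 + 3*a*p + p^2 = (-a + p)*(4*a + p)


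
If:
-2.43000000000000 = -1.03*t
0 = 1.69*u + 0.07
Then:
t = 2.36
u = -0.04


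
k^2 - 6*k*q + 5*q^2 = (k - 5*q)*(k - q)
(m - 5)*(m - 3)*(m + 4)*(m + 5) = m^4 + m^3 - 37*m^2 - 25*m + 300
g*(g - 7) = g^2 - 7*g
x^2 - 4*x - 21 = (x - 7)*(x + 3)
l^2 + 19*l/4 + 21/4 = (l + 7/4)*(l + 3)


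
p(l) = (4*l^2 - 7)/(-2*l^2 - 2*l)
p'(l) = 8*l/(-2*l^2 - 2*l) + (4*l + 2)*(4*l^2 - 7)/(-2*l^2 - 2*l)^2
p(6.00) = -1.63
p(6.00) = -1.63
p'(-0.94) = 412.71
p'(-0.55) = -4.16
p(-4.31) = -2.36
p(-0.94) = -30.72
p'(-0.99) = 14996.43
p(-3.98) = -2.38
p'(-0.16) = -134.59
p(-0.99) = -155.54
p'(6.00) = -0.07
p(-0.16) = -25.66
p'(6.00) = -0.07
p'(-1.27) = 18.41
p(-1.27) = 0.80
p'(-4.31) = -0.05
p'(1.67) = -1.04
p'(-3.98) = -0.05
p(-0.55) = -11.70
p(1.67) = -0.47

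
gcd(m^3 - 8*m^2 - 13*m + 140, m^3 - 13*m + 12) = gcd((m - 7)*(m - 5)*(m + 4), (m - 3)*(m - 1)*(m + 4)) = m + 4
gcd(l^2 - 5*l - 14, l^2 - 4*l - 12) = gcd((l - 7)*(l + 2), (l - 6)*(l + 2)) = l + 2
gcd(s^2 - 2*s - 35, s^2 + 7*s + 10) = s + 5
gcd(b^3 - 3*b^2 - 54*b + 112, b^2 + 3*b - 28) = b + 7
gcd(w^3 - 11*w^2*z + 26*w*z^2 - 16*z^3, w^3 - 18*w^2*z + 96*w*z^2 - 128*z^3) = w^2 - 10*w*z + 16*z^2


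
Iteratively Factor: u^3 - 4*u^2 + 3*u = (u - 3)*(u^2 - u) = (u - 3)*(u - 1)*(u)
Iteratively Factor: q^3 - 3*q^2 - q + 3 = (q + 1)*(q^2 - 4*q + 3) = (q - 3)*(q + 1)*(q - 1)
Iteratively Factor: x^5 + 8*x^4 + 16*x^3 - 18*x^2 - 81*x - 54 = (x + 3)*(x^4 + 5*x^3 + x^2 - 21*x - 18) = (x + 1)*(x + 3)*(x^3 + 4*x^2 - 3*x - 18) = (x + 1)*(x + 3)^2*(x^2 + x - 6) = (x - 2)*(x + 1)*(x + 3)^2*(x + 3)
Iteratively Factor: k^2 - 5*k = (k - 5)*(k)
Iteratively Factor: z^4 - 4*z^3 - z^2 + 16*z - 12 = (z - 3)*(z^3 - z^2 - 4*z + 4) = (z - 3)*(z - 2)*(z^2 + z - 2) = (z - 3)*(z - 2)*(z - 1)*(z + 2)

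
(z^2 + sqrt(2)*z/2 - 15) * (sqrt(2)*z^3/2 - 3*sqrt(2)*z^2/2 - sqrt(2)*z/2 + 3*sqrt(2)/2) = sqrt(2)*z^5/2 - 3*sqrt(2)*z^4/2 + z^4/2 - 8*sqrt(2)*z^3 - 3*z^3/2 - z^2/2 + 24*sqrt(2)*z^2 + 3*z/2 + 15*sqrt(2)*z/2 - 45*sqrt(2)/2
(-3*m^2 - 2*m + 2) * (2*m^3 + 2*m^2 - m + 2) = -6*m^5 - 10*m^4 + 3*m^3 - 6*m + 4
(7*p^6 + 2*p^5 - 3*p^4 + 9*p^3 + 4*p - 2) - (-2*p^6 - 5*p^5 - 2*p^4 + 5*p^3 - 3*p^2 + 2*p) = 9*p^6 + 7*p^5 - p^4 + 4*p^3 + 3*p^2 + 2*p - 2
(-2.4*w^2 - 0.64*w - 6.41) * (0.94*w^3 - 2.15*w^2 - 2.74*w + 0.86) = -2.256*w^5 + 4.5584*w^4 + 1.9266*w^3 + 13.4711*w^2 + 17.013*w - 5.5126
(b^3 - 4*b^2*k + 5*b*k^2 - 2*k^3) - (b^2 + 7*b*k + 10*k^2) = b^3 - 4*b^2*k - b^2 + 5*b*k^2 - 7*b*k - 2*k^3 - 10*k^2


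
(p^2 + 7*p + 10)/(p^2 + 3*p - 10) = (p + 2)/(p - 2)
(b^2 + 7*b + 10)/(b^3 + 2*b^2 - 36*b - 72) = (b + 5)/(b^2 - 36)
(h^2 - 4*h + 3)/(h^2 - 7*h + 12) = (h - 1)/(h - 4)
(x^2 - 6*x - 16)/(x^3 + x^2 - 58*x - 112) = 1/(x + 7)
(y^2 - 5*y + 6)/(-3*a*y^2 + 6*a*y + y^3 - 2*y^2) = (y - 3)/(y*(-3*a + y))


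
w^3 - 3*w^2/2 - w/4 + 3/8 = (w - 3/2)*(w - 1/2)*(w + 1/2)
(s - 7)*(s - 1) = s^2 - 8*s + 7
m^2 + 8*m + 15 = (m + 3)*(m + 5)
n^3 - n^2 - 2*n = n*(n - 2)*(n + 1)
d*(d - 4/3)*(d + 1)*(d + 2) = d^4 + 5*d^3/3 - 2*d^2 - 8*d/3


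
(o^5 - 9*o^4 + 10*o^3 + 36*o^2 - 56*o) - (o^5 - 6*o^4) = -3*o^4 + 10*o^3 + 36*o^2 - 56*o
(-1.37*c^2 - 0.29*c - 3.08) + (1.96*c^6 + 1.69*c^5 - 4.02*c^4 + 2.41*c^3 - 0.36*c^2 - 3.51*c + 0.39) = 1.96*c^6 + 1.69*c^5 - 4.02*c^4 + 2.41*c^3 - 1.73*c^2 - 3.8*c - 2.69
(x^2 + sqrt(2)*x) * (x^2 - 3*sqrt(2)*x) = x^4 - 2*sqrt(2)*x^3 - 6*x^2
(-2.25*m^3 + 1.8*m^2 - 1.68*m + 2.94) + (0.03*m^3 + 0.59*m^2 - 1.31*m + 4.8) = -2.22*m^3 + 2.39*m^2 - 2.99*m + 7.74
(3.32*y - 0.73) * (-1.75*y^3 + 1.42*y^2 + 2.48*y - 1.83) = -5.81*y^4 + 5.9919*y^3 + 7.197*y^2 - 7.886*y + 1.3359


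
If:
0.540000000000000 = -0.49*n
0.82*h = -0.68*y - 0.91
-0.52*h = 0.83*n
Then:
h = 1.76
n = -1.10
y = -3.46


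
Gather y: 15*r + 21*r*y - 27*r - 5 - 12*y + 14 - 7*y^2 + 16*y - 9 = -12*r - 7*y^2 + y*(21*r + 4)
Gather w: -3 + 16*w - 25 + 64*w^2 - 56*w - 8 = 64*w^2 - 40*w - 36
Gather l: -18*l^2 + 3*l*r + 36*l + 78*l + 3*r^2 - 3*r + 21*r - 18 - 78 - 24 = -18*l^2 + l*(3*r + 114) + 3*r^2 + 18*r - 120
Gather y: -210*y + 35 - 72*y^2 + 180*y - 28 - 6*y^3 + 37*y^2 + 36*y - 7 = -6*y^3 - 35*y^2 + 6*y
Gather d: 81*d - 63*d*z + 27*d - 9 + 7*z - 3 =d*(108 - 63*z) + 7*z - 12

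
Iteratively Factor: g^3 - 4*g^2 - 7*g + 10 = (g + 2)*(g^2 - 6*g + 5) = (g - 1)*(g + 2)*(g - 5)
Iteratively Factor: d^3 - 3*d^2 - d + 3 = (d - 1)*(d^2 - 2*d - 3) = (d - 3)*(d - 1)*(d + 1)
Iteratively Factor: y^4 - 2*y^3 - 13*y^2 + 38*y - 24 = (y + 4)*(y^3 - 6*y^2 + 11*y - 6) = (y - 2)*(y + 4)*(y^2 - 4*y + 3) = (y - 3)*(y - 2)*(y + 4)*(y - 1)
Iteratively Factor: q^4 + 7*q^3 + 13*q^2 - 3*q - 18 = (q + 2)*(q^3 + 5*q^2 + 3*q - 9) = (q + 2)*(q + 3)*(q^2 + 2*q - 3) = (q - 1)*(q + 2)*(q + 3)*(q + 3)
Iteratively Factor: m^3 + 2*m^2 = (m + 2)*(m^2) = m*(m + 2)*(m)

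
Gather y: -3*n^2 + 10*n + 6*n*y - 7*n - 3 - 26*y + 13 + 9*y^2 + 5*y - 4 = -3*n^2 + 3*n + 9*y^2 + y*(6*n - 21) + 6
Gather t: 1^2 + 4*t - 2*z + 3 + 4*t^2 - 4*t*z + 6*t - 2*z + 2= 4*t^2 + t*(10 - 4*z) - 4*z + 6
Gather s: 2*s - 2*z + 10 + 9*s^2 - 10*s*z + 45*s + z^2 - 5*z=9*s^2 + s*(47 - 10*z) + z^2 - 7*z + 10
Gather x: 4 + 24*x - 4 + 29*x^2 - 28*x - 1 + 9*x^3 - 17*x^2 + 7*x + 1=9*x^3 + 12*x^2 + 3*x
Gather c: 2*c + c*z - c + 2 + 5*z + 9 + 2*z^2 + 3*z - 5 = c*(z + 1) + 2*z^2 + 8*z + 6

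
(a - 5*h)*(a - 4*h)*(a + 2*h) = a^3 - 7*a^2*h + 2*a*h^2 + 40*h^3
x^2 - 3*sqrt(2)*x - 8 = (x - 4*sqrt(2))*(x + sqrt(2))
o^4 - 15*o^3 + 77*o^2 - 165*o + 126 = (o - 7)*(o - 3)^2*(o - 2)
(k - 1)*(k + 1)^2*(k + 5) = k^4 + 6*k^3 + 4*k^2 - 6*k - 5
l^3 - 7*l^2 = l^2*(l - 7)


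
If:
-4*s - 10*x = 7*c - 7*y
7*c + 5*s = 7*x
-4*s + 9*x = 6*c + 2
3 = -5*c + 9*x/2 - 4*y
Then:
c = -333/376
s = 721/376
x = 91/188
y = 339/376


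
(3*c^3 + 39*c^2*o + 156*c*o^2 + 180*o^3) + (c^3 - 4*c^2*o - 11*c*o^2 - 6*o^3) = 4*c^3 + 35*c^2*o + 145*c*o^2 + 174*o^3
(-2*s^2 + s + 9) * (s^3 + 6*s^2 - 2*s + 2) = -2*s^5 - 11*s^4 + 19*s^3 + 48*s^2 - 16*s + 18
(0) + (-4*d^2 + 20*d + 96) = -4*d^2 + 20*d + 96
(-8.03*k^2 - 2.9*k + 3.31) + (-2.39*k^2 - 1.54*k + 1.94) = -10.42*k^2 - 4.44*k + 5.25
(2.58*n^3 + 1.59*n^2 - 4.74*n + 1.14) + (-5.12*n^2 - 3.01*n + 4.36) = 2.58*n^3 - 3.53*n^2 - 7.75*n + 5.5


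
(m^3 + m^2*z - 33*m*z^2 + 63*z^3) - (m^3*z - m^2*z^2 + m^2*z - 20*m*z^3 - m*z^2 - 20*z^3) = -m^3*z + m^3 + m^2*z^2 + 20*m*z^3 - 32*m*z^2 + 83*z^3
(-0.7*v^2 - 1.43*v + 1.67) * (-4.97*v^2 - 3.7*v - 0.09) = 3.479*v^4 + 9.6971*v^3 - 2.9459*v^2 - 6.0503*v - 0.1503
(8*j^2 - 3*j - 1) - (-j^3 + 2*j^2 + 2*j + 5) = j^3 + 6*j^2 - 5*j - 6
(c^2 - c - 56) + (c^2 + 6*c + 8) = 2*c^2 + 5*c - 48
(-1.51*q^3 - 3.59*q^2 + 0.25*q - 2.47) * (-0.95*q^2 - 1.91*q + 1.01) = 1.4345*q^5 + 6.2946*q^4 + 5.0943*q^3 - 1.7569*q^2 + 4.9702*q - 2.4947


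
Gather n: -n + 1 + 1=2 - n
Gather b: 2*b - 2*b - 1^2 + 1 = 0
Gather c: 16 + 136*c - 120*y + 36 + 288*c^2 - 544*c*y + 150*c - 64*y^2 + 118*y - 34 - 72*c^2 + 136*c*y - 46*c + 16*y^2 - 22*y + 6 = 216*c^2 + c*(240 - 408*y) - 48*y^2 - 24*y + 24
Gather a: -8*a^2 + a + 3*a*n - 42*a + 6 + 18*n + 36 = -8*a^2 + a*(3*n - 41) + 18*n + 42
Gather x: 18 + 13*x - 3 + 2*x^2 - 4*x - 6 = 2*x^2 + 9*x + 9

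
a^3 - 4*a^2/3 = a^2*(a - 4/3)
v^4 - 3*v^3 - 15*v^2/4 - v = v*(v - 4)*(v + 1/2)^2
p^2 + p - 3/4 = (p - 1/2)*(p + 3/2)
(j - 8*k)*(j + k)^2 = j^3 - 6*j^2*k - 15*j*k^2 - 8*k^3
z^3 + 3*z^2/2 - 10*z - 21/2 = (z - 3)*(z + 1)*(z + 7/2)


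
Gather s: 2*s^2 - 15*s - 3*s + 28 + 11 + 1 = 2*s^2 - 18*s + 40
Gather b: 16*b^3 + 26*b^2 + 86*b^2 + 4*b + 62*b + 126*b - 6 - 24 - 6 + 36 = 16*b^3 + 112*b^2 + 192*b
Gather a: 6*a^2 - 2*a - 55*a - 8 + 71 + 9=6*a^2 - 57*a + 72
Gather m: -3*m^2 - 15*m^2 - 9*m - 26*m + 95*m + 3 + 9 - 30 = -18*m^2 + 60*m - 18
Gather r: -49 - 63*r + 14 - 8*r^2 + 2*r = -8*r^2 - 61*r - 35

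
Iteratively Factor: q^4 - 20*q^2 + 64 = (q - 2)*(q^3 + 2*q^2 - 16*q - 32) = (q - 4)*(q - 2)*(q^2 + 6*q + 8) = (q - 4)*(q - 2)*(q + 4)*(q + 2)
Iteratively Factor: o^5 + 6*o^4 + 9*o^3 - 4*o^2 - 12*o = (o)*(o^4 + 6*o^3 + 9*o^2 - 4*o - 12) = o*(o + 2)*(o^3 + 4*o^2 + o - 6) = o*(o - 1)*(o + 2)*(o^2 + 5*o + 6) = o*(o - 1)*(o + 2)*(o + 3)*(o + 2)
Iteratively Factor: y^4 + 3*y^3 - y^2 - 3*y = (y + 1)*(y^3 + 2*y^2 - 3*y) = (y - 1)*(y + 1)*(y^2 + 3*y) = y*(y - 1)*(y + 1)*(y + 3)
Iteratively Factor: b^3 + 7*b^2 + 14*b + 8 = (b + 1)*(b^2 + 6*b + 8) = (b + 1)*(b + 4)*(b + 2)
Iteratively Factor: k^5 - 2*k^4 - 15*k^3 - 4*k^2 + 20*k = (k - 5)*(k^4 + 3*k^3 - 4*k) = (k - 5)*(k - 1)*(k^3 + 4*k^2 + 4*k) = k*(k - 5)*(k - 1)*(k^2 + 4*k + 4) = k*(k - 5)*(k - 1)*(k + 2)*(k + 2)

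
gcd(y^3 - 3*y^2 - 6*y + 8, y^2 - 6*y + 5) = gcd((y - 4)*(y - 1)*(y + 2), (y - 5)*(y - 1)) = y - 1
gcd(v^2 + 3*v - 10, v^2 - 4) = v - 2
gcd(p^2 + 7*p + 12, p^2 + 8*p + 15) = p + 3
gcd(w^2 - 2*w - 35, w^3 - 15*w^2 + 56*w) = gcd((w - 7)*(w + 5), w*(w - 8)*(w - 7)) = w - 7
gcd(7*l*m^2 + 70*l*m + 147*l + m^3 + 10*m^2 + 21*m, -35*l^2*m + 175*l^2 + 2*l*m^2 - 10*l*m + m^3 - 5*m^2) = 7*l + m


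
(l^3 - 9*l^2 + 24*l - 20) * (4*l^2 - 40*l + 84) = 4*l^5 - 76*l^4 + 540*l^3 - 1796*l^2 + 2816*l - 1680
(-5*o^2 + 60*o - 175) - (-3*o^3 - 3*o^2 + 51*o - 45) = 3*o^3 - 2*o^2 + 9*o - 130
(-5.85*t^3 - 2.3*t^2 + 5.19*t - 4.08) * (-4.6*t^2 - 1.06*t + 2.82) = 26.91*t^5 + 16.781*t^4 - 37.933*t^3 + 6.7806*t^2 + 18.9606*t - 11.5056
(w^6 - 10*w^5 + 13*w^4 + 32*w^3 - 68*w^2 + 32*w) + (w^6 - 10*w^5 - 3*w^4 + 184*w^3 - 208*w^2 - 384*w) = 2*w^6 - 20*w^5 + 10*w^4 + 216*w^3 - 276*w^2 - 352*w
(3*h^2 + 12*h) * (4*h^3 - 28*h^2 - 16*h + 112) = 12*h^5 - 36*h^4 - 384*h^3 + 144*h^2 + 1344*h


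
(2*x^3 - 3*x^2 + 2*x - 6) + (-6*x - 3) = 2*x^3 - 3*x^2 - 4*x - 9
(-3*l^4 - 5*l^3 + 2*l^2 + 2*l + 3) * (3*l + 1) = -9*l^5 - 18*l^4 + l^3 + 8*l^2 + 11*l + 3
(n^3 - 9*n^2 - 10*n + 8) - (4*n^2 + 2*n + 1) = n^3 - 13*n^2 - 12*n + 7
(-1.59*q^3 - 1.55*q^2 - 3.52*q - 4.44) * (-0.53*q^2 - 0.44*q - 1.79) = 0.8427*q^5 + 1.5211*q^4 + 5.3937*q^3 + 6.6765*q^2 + 8.2544*q + 7.9476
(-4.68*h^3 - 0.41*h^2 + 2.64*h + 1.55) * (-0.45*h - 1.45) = 2.106*h^4 + 6.9705*h^3 - 0.5935*h^2 - 4.5255*h - 2.2475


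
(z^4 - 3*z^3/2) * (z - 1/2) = z^5 - 2*z^4 + 3*z^3/4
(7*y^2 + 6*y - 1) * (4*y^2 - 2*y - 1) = 28*y^4 + 10*y^3 - 23*y^2 - 4*y + 1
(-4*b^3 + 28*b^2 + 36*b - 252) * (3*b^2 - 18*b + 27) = -12*b^5 + 156*b^4 - 504*b^3 - 648*b^2 + 5508*b - 6804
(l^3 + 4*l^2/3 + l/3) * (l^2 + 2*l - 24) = l^5 + 10*l^4/3 - 21*l^3 - 94*l^2/3 - 8*l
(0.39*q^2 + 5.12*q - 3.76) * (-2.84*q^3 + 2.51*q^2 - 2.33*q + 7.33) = -1.1076*q^5 - 13.5619*q^4 + 22.6209*q^3 - 18.5085*q^2 + 46.2904*q - 27.5608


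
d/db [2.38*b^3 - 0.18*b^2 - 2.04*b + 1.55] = 7.14*b^2 - 0.36*b - 2.04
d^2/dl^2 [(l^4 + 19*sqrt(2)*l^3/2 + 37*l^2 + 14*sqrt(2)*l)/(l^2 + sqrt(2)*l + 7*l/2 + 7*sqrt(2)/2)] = 2*(8*l^6 + 24*sqrt(2)*l^5 + 84*l^5 + 342*l^4 + 252*sqrt(2)*l^4 - 56*l^3 + 1683*sqrt(2)*l^3 - 1512*sqrt(2)*l^2 + 6762*l^2 - 2352*l + 5586*sqrt(2)*l - 784*sqrt(2) + 4508)/(8*l^6 + 24*sqrt(2)*l^5 + 84*l^5 + 342*l^4 + 252*sqrt(2)*l^4 + 847*l^3 + 898*sqrt(2)*l^3 + 1197*sqrt(2)*l^2 + 1764*l^2 + 588*sqrt(2)*l + 2058*l + 686*sqrt(2))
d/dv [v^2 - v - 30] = 2*v - 1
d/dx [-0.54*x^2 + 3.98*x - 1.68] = 3.98 - 1.08*x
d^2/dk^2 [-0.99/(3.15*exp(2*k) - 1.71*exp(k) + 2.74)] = (-0.99*(6.3*exp(k) - 1.71)*(12.6*exp(k) - 3.42)*exp(k) + (12.474*exp(k) - 1.6929)*(3.15*exp(2*k) - 1.71*exp(k) + 2.74))*exp(k)/(3.15*exp(2*k) - 1.71*exp(k) + 2.74)^3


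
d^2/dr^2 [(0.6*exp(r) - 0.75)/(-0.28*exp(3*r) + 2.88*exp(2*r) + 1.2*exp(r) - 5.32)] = (-0.18816*exp(6*r) + 1.98072*exp(5*r) - 12.43584*exp(4*r) + 38.07168*exp(3*r) - 57.43656*exp(2*r) + 43.2144*exp(r) - 12.19344)*exp(r)/(0.021952*exp(9*r) - 0.677376*exp(8*r) + 6.685056*exp(7*r) - 16.830528*exp(6*r) - 54.390528*exp(5*r) + 109.211904*exp(4*r) + 132.361536*exp(3*r) - 221.550336*exp(2*r) - 101.88864*exp(r) + 150.568768)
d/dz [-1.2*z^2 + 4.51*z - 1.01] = 4.51 - 2.4*z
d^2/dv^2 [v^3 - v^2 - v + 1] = 6*v - 2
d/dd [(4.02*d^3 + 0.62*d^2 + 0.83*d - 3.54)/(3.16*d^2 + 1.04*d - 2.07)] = (12.7032*d^4 + 8.3616*d^3 - 26.9422*d^2 + 19.806*d + 1.9635)/(9.9856*d^4 + 6.5728*d^3 - 12.0008*d^2 - 4.3056*d + 4.2849)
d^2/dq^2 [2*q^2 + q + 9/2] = 4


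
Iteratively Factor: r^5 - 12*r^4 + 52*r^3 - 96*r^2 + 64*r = (r)*(r^4 - 12*r^3 + 52*r^2 - 96*r + 64) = r*(r - 4)*(r^3 - 8*r^2 + 20*r - 16) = r*(r - 4)*(r - 2)*(r^2 - 6*r + 8) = r*(r - 4)^2*(r - 2)*(r - 2)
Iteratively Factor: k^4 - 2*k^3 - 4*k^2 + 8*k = (k - 2)*(k^3 - 4*k) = k*(k - 2)*(k^2 - 4) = k*(k - 2)^2*(k + 2)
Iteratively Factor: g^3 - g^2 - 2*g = (g + 1)*(g^2 - 2*g) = (g - 2)*(g + 1)*(g)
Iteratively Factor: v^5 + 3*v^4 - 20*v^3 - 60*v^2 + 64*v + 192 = (v - 2)*(v^4 + 5*v^3 - 10*v^2 - 80*v - 96) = (v - 2)*(v + 4)*(v^3 + v^2 - 14*v - 24) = (v - 2)*(v + 2)*(v + 4)*(v^2 - v - 12) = (v - 2)*(v + 2)*(v + 3)*(v + 4)*(v - 4)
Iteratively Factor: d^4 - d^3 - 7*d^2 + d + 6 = (d - 1)*(d^3 - 7*d - 6) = (d - 1)*(d + 1)*(d^2 - d - 6) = (d - 1)*(d + 1)*(d + 2)*(d - 3)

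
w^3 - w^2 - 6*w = w*(w - 3)*(w + 2)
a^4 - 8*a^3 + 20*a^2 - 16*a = a*(a - 4)*(a - 2)^2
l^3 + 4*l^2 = l^2*(l + 4)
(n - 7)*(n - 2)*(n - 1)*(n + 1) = n^4 - 9*n^3 + 13*n^2 + 9*n - 14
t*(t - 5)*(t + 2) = t^3 - 3*t^2 - 10*t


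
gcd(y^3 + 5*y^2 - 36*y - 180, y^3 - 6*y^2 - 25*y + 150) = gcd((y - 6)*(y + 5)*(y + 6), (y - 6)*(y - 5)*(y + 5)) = y^2 - y - 30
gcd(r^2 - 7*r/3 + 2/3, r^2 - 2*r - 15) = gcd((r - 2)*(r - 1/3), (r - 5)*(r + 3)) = 1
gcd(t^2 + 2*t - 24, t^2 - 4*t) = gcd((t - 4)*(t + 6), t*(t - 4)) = t - 4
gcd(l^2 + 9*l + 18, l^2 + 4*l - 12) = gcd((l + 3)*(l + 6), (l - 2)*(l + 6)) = l + 6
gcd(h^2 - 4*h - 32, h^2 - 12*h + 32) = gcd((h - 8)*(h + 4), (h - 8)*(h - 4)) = h - 8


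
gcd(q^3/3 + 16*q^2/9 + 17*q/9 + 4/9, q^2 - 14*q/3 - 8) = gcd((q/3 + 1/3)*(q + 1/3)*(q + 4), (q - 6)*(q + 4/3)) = 1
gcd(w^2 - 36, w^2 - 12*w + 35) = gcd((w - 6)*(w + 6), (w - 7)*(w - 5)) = 1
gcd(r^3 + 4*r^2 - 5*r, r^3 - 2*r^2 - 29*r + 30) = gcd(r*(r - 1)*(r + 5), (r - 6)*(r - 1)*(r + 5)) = r^2 + 4*r - 5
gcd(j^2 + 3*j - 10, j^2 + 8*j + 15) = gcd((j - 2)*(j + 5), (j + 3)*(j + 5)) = j + 5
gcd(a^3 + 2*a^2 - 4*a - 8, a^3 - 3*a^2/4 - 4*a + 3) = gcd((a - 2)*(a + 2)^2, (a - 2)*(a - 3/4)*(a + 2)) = a^2 - 4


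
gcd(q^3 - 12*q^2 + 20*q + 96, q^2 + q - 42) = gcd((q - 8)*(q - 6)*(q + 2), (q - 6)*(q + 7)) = q - 6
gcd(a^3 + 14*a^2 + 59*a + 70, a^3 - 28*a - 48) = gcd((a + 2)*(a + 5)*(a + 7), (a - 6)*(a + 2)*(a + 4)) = a + 2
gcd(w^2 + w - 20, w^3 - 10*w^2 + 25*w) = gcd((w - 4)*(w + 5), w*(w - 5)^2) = 1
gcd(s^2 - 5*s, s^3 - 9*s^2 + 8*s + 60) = s - 5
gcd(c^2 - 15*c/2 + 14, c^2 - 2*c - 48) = 1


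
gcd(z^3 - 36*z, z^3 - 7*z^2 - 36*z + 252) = z^2 - 36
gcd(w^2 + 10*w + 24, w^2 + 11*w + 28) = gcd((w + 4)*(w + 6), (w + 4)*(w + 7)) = w + 4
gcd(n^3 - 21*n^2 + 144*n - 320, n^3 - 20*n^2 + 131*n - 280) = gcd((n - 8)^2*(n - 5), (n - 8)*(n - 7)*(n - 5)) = n^2 - 13*n + 40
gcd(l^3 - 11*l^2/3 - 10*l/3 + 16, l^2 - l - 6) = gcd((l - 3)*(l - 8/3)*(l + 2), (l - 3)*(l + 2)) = l^2 - l - 6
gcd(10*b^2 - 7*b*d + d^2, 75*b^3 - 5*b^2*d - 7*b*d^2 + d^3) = 5*b - d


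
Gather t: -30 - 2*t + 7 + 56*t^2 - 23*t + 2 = 56*t^2 - 25*t - 21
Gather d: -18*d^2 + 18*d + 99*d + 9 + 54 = -18*d^2 + 117*d + 63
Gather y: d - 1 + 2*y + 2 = d + 2*y + 1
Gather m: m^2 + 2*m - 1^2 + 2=m^2 + 2*m + 1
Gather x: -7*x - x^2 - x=-x^2 - 8*x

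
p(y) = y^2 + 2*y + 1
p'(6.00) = 14.00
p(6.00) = 49.00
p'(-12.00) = -22.00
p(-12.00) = 121.00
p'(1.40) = 4.80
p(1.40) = 5.76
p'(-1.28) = -0.56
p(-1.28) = 0.08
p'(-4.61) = -7.22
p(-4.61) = 13.03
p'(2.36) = 6.72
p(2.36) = 11.29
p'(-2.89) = -3.78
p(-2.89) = 3.57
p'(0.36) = 2.72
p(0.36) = 1.85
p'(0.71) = 3.42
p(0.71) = 2.92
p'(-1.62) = -1.24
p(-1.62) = 0.38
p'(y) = 2*y + 2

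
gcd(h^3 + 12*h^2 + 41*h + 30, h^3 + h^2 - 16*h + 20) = h + 5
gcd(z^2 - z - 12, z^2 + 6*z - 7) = 1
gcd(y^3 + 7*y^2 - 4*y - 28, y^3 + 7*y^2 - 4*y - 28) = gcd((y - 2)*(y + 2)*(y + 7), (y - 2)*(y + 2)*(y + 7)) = y^3 + 7*y^2 - 4*y - 28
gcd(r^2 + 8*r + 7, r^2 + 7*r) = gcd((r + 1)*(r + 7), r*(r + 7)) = r + 7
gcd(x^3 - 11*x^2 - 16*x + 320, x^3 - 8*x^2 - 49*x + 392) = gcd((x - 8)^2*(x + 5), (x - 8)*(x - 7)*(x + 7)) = x - 8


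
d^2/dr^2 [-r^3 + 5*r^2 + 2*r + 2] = 10 - 6*r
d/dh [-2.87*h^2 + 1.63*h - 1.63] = 1.63 - 5.74*h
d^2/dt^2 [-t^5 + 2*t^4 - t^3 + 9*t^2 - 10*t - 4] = -20*t^3 + 24*t^2 - 6*t + 18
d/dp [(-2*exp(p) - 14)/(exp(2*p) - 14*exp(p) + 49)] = 2*(exp(p) + 21)*exp(p)/(exp(3*p) - 21*exp(2*p) + 147*exp(p) - 343)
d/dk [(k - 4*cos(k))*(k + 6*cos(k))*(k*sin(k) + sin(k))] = -(k + 1)*(k - 4*cos(k))*(6*sin(k) - 1)*sin(k) + (k + 1)*(k + 6*cos(k))*(4*sin(k) + 1)*sin(k) + (k - 4*cos(k))*(k + 6*cos(k))*(k*cos(k) + sqrt(2)*sin(k + pi/4))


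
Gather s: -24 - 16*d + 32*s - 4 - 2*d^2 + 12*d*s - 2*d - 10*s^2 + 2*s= -2*d^2 - 18*d - 10*s^2 + s*(12*d + 34) - 28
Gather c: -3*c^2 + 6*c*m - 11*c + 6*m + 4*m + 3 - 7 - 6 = -3*c^2 + c*(6*m - 11) + 10*m - 10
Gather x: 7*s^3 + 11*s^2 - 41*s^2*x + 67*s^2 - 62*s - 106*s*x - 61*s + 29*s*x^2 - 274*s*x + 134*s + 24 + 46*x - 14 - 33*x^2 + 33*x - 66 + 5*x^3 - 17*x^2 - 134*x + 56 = 7*s^3 + 78*s^2 + 11*s + 5*x^3 + x^2*(29*s - 50) + x*(-41*s^2 - 380*s - 55)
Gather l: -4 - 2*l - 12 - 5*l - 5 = -7*l - 21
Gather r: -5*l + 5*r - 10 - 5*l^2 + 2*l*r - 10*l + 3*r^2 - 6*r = -5*l^2 - 15*l + 3*r^2 + r*(2*l - 1) - 10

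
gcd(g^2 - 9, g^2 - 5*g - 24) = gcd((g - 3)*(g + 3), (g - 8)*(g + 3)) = g + 3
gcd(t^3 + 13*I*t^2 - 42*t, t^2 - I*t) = t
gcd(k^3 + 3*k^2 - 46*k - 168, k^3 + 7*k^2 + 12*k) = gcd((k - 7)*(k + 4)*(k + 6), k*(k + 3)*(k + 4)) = k + 4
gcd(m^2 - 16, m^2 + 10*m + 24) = m + 4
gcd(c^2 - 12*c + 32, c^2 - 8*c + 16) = c - 4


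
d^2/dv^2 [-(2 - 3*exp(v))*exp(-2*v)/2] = (3*exp(v) - 8)*exp(-2*v)/2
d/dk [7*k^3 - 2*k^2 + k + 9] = 21*k^2 - 4*k + 1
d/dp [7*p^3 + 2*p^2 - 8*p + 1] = 21*p^2 + 4*p - 8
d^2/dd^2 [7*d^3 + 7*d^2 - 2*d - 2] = 42*d + 14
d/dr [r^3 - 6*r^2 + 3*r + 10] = 3*r^2 - 12*r + 3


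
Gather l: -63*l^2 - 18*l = -63*l^2 - 18*l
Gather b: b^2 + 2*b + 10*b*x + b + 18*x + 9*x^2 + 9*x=b^2 + b*(10*x + 3) + 9*x^2 + 27*x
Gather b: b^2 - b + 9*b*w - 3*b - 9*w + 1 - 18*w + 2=b^2 + b*(9*w - 4) - 27*w + 3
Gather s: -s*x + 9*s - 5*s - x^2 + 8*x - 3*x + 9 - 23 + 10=s*(4 - x) - x^2 + 5*x - 4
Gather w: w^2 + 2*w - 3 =w^2 + 2*w - 3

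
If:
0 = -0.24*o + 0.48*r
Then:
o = 2.0*r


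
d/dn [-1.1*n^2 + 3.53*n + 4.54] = 3.53 - 2.2*n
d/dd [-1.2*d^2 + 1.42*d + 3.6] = 1.42 - 2.4*d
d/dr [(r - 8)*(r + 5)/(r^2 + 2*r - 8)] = (5*r^2 + 64*r + 104)/(r^4 + 4*r^3 - 12*r^2 - 32*r + 64)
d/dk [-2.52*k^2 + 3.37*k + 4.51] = 3.37 - 5.04*k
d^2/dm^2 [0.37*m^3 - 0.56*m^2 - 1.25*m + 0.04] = 2.22*m - 1.12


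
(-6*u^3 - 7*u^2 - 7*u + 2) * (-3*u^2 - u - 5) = 18*u^5 + 27*u^4 + 58*u^3 + 36*u^2 + 33*u - 10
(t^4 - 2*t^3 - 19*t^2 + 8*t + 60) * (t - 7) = t^5 - 9*t^4 - 5*t^3 + 141*t^2 + 4*t - 420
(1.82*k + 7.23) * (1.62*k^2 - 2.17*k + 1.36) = 2.9484*k^3 + 7.7632*k^2 - 13.2139*k + 9.8328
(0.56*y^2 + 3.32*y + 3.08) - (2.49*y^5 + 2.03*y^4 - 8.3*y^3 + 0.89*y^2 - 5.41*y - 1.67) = -2.49*y^5 - 2.03*y^4 + 8.3*y^3 - 0.33*y^2 + 8.73*y + 4.75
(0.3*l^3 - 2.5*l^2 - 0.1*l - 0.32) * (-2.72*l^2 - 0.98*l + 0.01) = -0.816*l^5 + 6.506*l^4 + 2.725*l^3 + 0.9434*l^2 + 0.3126*l - 0.0032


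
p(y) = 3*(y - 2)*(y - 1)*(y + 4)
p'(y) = 3*(y - 2)*(y - 1) + 3*(y - 2)*(y + 4) + 3*(y - 1)*(y + 4)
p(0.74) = 4.66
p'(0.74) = -20.63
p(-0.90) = 51.24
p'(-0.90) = -28.11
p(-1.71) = 69.07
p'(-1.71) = -13.94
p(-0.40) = 36.29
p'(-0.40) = -30.96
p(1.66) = -3.81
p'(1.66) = 4.76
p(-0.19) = 29.79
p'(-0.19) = -30.82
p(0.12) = 20.45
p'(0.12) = -29.15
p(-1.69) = 68.79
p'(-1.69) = -14.44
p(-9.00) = -1650.00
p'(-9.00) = 645.00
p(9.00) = 2184.00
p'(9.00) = 753.00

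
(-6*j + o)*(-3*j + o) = 18*j^2 - 9*j*o + o^2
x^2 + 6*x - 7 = (x - 1)*(x + 7)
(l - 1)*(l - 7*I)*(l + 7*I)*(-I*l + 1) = -I*l^4 + l^3 + I*l^3 - l^2 - 49*I*l^2 + 49*l + 49*I*l - 49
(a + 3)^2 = a^2 + 6*a + 9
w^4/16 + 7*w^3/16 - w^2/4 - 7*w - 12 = (w/4 + 1)^2*(w - 4)*(w + 3)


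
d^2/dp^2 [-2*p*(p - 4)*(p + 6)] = -12*p - 8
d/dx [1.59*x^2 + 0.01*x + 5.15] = 3.18*x + 0.01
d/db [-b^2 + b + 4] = 1 - 2*b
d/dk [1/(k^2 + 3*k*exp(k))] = (-3*k*exp(k) - 2*k - 3*exp(k))/(k^2*(k + 3*exp(k))^2)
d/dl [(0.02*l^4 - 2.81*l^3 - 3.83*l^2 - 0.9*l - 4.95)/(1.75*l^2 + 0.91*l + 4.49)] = (0.07*l^5 - 4.8629*l^4 - 4.755*l^3 - 39.761*l^2 - 17.0684*l + 0.4635)/(3.0625*l^4 + 3.185*l^3 + 16.5431*l^2 + 8.1718*l + 20.1601)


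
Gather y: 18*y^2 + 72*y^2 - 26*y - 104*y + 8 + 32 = 90*y^2 - 130*y + 40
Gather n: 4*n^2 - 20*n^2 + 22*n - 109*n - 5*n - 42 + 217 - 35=-16*n^2 - 92*n + 140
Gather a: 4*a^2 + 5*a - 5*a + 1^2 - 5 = 4*a^2 - 4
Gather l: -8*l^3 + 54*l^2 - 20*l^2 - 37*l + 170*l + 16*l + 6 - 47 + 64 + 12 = -8*l^3 + 34*l^2 + 149*l + 35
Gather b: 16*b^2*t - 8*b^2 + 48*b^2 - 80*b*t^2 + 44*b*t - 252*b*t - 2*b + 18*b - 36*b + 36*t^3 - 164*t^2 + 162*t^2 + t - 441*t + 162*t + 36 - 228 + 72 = b^2*(16*t + 40) + b*(-80*t^2 - 208*t - 20) + 36*t^3 - 2*t^2 - 278*t - 120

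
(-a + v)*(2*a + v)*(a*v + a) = -2*a^3*v - 2*a^3 + a^2*v^2 + a^2*v + a*v^3 + a*v^2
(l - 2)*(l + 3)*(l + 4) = l^3 + 5*l^2 - 2*l - 24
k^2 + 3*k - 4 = (k - 1)*(k + 4)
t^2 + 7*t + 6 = (t + 1)*(t + 6)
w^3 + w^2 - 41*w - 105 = (w - 7)*(w + 3)*(w + 5)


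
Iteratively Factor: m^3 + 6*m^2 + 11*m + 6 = (m + 1)*(m^2 + 5*m + 6) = (m + 1)*(m + 2)*(m + 3)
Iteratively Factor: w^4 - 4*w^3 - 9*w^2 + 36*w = (w - 4)*(w^3 - 9*w) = (w - 4)*(w - 3)*(w^2 + 3*w) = w*(w - 4)*(w - 3)*(w + 3)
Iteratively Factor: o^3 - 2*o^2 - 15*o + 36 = (o + 4)*(o^2 - 6*o + 9) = (o - 3)*(o + 4)*(o - 3)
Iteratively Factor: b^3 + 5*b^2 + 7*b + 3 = (b + 1)*(b^2 + 4*b + 3) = (b + 1)*(b + 3)*(b + 1)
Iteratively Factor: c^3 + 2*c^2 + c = (c)*(c^2 + 2*c + 1) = c*(c + 1)*(c + 1)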